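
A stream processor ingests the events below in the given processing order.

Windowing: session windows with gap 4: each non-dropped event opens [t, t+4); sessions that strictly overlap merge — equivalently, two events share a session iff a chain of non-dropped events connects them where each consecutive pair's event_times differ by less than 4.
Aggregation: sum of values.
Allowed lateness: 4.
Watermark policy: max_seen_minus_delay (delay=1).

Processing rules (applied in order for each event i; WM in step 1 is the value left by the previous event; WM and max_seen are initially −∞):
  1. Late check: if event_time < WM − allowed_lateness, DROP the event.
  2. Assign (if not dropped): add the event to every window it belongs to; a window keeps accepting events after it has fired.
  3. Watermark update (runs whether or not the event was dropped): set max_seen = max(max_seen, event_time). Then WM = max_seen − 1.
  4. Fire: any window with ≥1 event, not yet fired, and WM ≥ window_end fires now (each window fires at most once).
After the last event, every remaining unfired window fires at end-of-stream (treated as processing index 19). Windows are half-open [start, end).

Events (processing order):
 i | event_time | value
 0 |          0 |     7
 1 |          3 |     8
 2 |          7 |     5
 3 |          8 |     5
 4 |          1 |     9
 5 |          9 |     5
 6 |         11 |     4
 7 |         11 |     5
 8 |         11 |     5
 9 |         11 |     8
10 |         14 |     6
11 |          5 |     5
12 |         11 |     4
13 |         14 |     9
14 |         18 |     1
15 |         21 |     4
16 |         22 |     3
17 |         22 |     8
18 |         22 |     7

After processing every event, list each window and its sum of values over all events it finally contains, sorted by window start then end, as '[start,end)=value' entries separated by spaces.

[0,7)=15 [7,18)=56 [18,26)=23

i=0 t=0 v=7: → [0,4); WM=-1
i=1 t=3 v=8: → [0,7); WM=2
i=2 t=7 v=5: → [7,11); WM=6
i=3 t=8 v=5: → [7,12); WM=7
i=4 t=1 v=9: DROP (t<7-4); WM=7
i=5 t=9 v=5: → [7,13); WM=8
i=6 t=11 v=4: → [7,15); WM=10
i=7 t=11 v=5: → [7,15); WM=10
i=8 t=11 v=5: → [7,15); WM=10
i=9 t=11 v=8: → [7,15); WM=10
i=10 t=14 v=6: → [7,18); WM=13
i=11 t=5 v=5: DROP (t<13-4); WM=13
i=12 t=11 v=4: → [7,18); WM=13
i=13 t=14 v=9: → [7,18); WM=13
i=14 t=18 v=1: → [18,22); WM=17
i=15 t=21 v=4: → [18,25); WM=20
i=16 t=22 v=3: → [18,26); WM=21
i=17 t=22 v=8: → [18,26); WM=21
i=18 t=22 v=7: → [18,26); WM=21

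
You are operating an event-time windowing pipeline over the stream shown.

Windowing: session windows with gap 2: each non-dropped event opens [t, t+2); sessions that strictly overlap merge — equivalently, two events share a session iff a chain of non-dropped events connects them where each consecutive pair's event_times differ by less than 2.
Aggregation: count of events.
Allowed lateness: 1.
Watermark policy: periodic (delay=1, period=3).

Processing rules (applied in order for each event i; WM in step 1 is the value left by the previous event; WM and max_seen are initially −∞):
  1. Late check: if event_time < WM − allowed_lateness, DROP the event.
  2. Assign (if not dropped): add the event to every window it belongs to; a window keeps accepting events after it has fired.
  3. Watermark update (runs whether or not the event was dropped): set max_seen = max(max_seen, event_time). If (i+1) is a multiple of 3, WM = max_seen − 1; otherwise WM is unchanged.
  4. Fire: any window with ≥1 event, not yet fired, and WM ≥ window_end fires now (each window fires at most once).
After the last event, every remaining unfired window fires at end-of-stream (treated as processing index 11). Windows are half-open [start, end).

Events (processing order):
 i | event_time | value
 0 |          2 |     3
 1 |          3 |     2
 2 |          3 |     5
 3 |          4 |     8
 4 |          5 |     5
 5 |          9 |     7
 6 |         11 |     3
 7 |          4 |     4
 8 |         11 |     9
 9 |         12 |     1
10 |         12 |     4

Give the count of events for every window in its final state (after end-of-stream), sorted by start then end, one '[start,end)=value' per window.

i=0 t=2 v=3: → [2,4); WM=−∞
i=1 t=3 v=2: → [2,5); WM=−∞
i=2 t=3 v=5: → [2,5); WM=2
i=3 t=4 v=8: → [2,6); WM=2
i=4 t=5 v=5: → [2,7); WM=2
i=5 t=9 v=7: → [9,11); WM=8
i=6 t=11 v=3: → [11,13); WM=8
i=7 t=4 v=4: DROP (t<8-1); WM=8
i=8 t=11 v=9: → [11,13); WM=10
i=9 t=12 v=1: → [11,14); WM=10
i=10 t=12 v=4: → [11,14); WM=10

[2,7)=5 [9,11)=1 [11,14)=4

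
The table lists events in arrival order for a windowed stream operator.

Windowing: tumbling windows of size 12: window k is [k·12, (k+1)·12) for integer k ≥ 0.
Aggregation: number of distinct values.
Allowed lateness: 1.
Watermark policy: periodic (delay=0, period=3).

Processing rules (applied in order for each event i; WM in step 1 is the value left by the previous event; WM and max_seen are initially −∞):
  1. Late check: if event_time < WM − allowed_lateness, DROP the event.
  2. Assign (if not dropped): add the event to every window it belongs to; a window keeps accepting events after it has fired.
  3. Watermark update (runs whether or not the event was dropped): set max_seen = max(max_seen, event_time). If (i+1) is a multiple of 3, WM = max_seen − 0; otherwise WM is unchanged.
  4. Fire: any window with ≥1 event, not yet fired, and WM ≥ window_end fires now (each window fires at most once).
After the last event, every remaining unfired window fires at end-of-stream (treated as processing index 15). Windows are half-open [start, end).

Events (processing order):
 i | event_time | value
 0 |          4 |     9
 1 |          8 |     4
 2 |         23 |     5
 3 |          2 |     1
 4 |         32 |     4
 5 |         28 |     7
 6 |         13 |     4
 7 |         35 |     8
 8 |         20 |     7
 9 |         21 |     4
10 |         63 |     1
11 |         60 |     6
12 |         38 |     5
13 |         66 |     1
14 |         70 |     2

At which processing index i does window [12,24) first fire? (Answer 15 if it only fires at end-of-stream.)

i=0 t=4 v=9: → [0,12); WM=−∞
i=1 t=8 v=4: → [0,12); WM=−∞
i=2 t=23 v=5: → [12,24); WM=23; [0,12) fires=2
i=3 t=2 v=1: DROP (t<23-1); WM=23
i=4 t=32 v=4: → [24,36); WM=23
i=5 t=28 v=7: → [24,36); WM=32; [12,24) fires=1
i=6 t=13 v=4: DROP (t<32-1); WM=32
i=7 t=35 v=8: → [24,36); WM=32
i=8 t=20 v=7: DROP (t<32-1); WM=35
i=9 t=21 v=4: DROP (t<35-1); WM=35
i=10 t=63 v=1: → [60,72); WM=35
i=11 t=60 v=6: → [60,72); WM=63; [24,36) fires=3
i=12 t=38 v=5: DROP (t<63-1); WM=63
i=13 t=66 v=1: → [60,72); WM=63
i=14 t=70 v=2: → [60,72); WM=70

5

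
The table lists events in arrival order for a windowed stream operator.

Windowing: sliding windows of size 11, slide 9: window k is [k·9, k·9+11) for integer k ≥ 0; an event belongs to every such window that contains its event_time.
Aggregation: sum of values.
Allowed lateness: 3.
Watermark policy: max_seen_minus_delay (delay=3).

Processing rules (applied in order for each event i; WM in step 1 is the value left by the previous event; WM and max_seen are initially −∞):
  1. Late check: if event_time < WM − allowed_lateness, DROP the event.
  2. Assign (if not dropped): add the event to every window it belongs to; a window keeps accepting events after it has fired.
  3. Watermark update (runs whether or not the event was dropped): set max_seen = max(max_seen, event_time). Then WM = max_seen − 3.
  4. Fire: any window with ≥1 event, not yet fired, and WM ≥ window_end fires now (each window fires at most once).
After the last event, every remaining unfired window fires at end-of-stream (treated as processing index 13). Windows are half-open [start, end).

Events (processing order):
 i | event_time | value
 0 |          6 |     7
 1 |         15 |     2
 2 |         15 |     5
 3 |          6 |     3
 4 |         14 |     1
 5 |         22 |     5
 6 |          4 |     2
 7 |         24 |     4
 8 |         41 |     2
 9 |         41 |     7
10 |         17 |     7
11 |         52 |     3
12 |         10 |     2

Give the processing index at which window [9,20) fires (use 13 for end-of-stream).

i=0 t=6 v=7: → [0,11); WM=3
i=1 t=15 v=2: → [9,20); WM=12; [0,11) fires=7
i=2 t=15 v=5: → [9,20); WM=12
i=3 t=6 v=3: DROP (t<12-3); WM=12
i=4 t=14 v=1: → [9,20); WM=12
i=5 t=22 v=5: → [18,29); WM=19
i=6 t=4 v=2: DROP (t<19-3); WM=19
i=7 t=24 v=4: → [18,29); WM=21; [9,20) fires=8
i=8 t=41 v=2: → [36,47); WM=38; [18,29) fires=9
i=9 t=41 v=7: → [36,47); WM=38
i=10 t=17 v=7: DROP (t<38-3); WM=38
i=11 t=52 v=3: → [45,56); WM=49; [36,47) fires=9
i=12 t=10 v=2: DROP (t<49-3); WM=49

7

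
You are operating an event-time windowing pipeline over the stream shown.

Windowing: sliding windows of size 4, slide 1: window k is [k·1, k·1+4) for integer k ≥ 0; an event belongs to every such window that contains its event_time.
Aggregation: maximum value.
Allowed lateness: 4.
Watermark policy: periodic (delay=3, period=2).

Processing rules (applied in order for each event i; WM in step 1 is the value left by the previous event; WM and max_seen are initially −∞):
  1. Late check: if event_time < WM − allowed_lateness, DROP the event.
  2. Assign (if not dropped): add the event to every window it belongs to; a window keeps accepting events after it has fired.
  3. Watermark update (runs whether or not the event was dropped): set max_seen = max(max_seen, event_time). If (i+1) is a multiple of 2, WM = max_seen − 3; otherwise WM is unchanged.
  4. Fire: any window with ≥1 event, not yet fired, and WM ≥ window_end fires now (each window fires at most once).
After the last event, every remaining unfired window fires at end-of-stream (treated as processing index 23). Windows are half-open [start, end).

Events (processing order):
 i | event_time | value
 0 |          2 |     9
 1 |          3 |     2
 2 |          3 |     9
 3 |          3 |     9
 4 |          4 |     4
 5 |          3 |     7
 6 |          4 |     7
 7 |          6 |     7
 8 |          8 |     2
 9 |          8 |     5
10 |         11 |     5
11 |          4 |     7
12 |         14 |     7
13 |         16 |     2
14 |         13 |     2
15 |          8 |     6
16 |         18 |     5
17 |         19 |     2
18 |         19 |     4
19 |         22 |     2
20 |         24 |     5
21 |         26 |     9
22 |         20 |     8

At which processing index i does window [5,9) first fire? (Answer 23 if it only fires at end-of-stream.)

13

i=0 t=2 v=9: → [2,6),[1,5),[0,4); WM=−∞
i=1 t=3 v=2: → [3,7),[2,6),[1,5),[0,4); WM=0
i=2 t=3 v=9: → [3,7),[2,6),[1,5),[0,4); WM=0
i=3 t=3 v=9: → [3,7),[2,6),[1,5),[0,4); WM=0
i=4 t=4 v=4: → [4,8),[3,7),[2,6),[1,5); WM=0
i=5 t=3 v=7: → [3,7),[2,6),[1,5),[0,4); WM=1
i=6 t=4 v=7: → [4,8),[3,7),[2,6),[1,5); WM=1
i=7 t=6 v=7: → [6,10),[5,9),[4,8),[3,7); WM=3
i=8 t=8 v=2: → [8,12),[7,11),[6,10),[5,9); WM=3
i=9 t=8 v=5: → [8,12),[7,11),[6,10),[5,9); WM=5; [0,4) fires=9 [1,5) fires=9
i=10 t=11 v=5: → [11,15),[10,14),[9,13),[8,12); WM=5
i=11 t=4 v=7: → [4,8),[3,7),[2,6),[1,5); WM=8; [2,6) fires=9 [3,7) fires=9 [4,8) fires=7
i=12 t=14 v=7: → [14,18),[13,17),[12,16),[11,15); WM=8
i=13 t=16 v=2: → [16,20),[15,19),[14,18),[13,17); WM=13; [5,9) fires=7 [6,10) fires=7 [7,11) fires=5 [8,12) fires=5 [9,13) fires=5
i=14 t=13 v=2: → [13,17),[12,16),[11,15),[10,14); WM=13
i=15 t=8 v=6: DROP (t<13-4); WM=13
i=16 t=18 v=5: → [18,22),[17,21),[16,20),[15,19); WM=13
i=17 t=19 v=2: → [19,23),[18,22),[17,21),[16,20); WM=16; [10,14) fires=5 [11,15) fires=7 [12,16) fires=7
i=18 t=19 v=4: → [19,23),[18,22),[17,21),[16,20); WM=16
i=19 t=22 v=2: → [22,26),[21,25),[20,24),[19,23); WM=19; [13,17) fires=7 [14,18) fires=7 [15,19) fires=5
i=20 t=24 v=5: → [24,28),[23,27),[22,26),[21,25); WM=19
i=21 t=26 v=9: → [26,30),[25,29),[24,28),[23,27); WM=23; [16,20) fires=5 [17,21) fires=5 [18,22) fires=5 [19,23) fires=4
i=22 t=20 v=8: → [20,24),[19,23),[18,22),[17,21); WM=23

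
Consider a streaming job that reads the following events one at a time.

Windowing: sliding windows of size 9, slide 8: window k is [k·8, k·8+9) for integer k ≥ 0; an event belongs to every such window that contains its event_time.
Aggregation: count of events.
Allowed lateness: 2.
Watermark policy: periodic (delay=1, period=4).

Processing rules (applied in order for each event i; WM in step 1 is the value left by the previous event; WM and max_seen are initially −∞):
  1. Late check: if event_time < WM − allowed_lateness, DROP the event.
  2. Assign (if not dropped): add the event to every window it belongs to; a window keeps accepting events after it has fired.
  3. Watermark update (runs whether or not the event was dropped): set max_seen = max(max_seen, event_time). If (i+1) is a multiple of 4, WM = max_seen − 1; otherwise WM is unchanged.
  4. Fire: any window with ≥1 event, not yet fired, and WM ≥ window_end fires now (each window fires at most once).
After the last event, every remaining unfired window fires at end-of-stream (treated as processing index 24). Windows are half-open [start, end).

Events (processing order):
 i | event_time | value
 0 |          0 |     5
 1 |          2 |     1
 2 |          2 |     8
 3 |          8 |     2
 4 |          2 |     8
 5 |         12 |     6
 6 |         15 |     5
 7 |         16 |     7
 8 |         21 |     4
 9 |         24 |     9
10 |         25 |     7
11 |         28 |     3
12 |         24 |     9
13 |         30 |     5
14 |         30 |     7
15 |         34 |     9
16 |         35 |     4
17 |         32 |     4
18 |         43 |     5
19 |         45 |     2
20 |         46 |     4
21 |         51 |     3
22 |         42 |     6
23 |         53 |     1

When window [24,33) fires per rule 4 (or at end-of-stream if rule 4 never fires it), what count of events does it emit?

i=0 t=0 v=5: → [0,9); WM=−∞
i=1 t=2 v=1: → [0,9); WM=−∞
i=2 t=2 v=8: → [0,9); WM=−∞
i=3 t=8 v=2: → [8,17),[0,9); WM=7
i=4 t=2 v=8: DROP (t<7-2); WM=7
i=5 t=12 v=6: → [8,17); WM=7
i=6 t=15 v=5: → [8,17); WM=7
i=7 t=16 v=7: → [16,25),[8,17); WM=15; [0,9) fires=4
i=8 t=21 v=4: → [16,25); WM=15
i=9 t=24 v=9: → [24,33),[16,25); WM=15
i=10 t=25 v=7: → [24,33); WM=15
i=11 t=28 v=3: → [24,33); WM=27; [8,17) fires=4 [16,25) fires=3
i=12 t=24 v=9: DROP (t<27-2); WM=27
i=13 t=30 v=5: → [24,33); WM=27
i=14 t=30 v=7: → [24,33); WM=27
i=15 t=34 v=9: → [32,41); WM=33; [24,33) fires=5
i=16 t=35 v=4: → [32,41); WM=33
i=17 t=32 v=4: → [32,41),[24,33); WM=33
i=18 t=43 v=5: → [40,49); WM=33
i=19 t=45 v=2: → [40,49); WM=44; [32,41) fires=3
i=20 t=46 v=4: → [40,49); WM=44
i=21 t=51 v=3: → [48,57); WM=44
i=22 t=42 v=6: → [40,49); WM=44
i=23 t=53 v=1: → [48,57); WM=52; [40,49) fires=4

5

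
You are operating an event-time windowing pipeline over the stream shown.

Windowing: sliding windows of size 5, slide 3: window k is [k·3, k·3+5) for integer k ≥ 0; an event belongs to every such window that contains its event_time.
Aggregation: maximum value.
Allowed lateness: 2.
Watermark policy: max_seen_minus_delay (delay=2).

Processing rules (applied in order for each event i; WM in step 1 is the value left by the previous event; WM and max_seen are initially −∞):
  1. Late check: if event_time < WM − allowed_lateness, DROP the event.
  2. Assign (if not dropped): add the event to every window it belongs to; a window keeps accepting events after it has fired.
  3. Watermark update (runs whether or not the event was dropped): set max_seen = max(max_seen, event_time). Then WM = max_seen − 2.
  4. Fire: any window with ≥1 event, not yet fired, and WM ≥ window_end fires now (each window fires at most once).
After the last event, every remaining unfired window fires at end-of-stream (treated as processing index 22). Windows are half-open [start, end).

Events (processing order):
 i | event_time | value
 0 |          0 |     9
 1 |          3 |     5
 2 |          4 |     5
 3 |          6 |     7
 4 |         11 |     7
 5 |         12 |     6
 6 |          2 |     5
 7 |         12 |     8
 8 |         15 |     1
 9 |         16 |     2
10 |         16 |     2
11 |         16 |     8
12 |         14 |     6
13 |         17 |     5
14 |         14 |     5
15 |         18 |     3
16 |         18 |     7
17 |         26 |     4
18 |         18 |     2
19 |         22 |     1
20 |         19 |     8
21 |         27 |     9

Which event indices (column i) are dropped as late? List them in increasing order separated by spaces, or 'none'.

6 18 20

i=0 t=0 v=9: → [0,5); WM=-2
i=1 t=3 v=5: → [3,8),[0,5); WM=1
i=2 t=4 v=5: → [3,8),[0,5); WM=2
i=3 t=6 v=7: → [6,11),[3,8); WM=4
i=4 t=11 v=7: → [9,14); WM=9; [0,5) fires=9 [3,8) fires=7
i=5 t=12 v=6: → [12,17),[9,14); WM=10
i=6 t=2 v=5: DROP (t<10-2); WM=10
i=7 t=12 v=8: → [12,17),[9,14); WM=10
i=8 t=15 v=1: → [15,20),[12,17); WM=13; [6,11) fires=7
i=9 t=16 v=2: → [15,20),[12,17); WM=14; [9,14) fires=8
i=10 t=16 v=2: → [15,20),[12,17); WM=14
i=11 t=16 v=8: → [15,20),[12,17); WM=14
i=12 t=14 v=6: → [12,17); WM=14
i=13 t=17 v=5: → [15,20); WM=15
i=14 t=14 v=5: → [12,17); WM=15
i=15 t=18 v=3: → [18,23),[15,20); WM=16
i=16 t=18 v=7: → [18,23),[15,20); WM=16
i=17 t=26 v=4: → [24,29); WM=24; [12,17) fires=8 [15,20) fires=8 [18,23) fires=7
i=18 t=18 v=2: DROP (t<24-2); WM=24
i=19 t=22 v=1: → [21,26),[18,23); WM=24
i=20 t=19 v=8: DROP (t<24-2); WM=24
i=21 t=27 v=9: → [27,32),[24,29); WM=25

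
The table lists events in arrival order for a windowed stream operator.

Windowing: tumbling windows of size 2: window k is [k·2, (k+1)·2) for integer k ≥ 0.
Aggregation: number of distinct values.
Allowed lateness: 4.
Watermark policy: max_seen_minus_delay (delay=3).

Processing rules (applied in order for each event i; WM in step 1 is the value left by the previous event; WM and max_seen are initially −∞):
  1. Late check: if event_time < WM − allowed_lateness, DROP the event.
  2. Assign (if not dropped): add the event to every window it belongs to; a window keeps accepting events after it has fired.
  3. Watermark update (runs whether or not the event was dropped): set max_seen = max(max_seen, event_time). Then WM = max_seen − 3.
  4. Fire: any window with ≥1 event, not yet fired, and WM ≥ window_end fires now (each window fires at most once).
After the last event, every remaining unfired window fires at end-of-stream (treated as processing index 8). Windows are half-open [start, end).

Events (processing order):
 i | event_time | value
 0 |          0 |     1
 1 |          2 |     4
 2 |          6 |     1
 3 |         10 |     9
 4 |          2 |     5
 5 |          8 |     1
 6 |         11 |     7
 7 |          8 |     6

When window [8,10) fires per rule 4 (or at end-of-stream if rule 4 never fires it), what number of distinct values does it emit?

i=0 t=0 v=1: → [0,2); WM=-3
i=1 t=2 v=4: → [2,4); WM=-1
i=2 t=6 v=1: → [6,8); WM=3; [0,2) fires=1
i=3 t=10 v=9: → [10,12); WM=7; [2,4) fires=1
i=4 t=2 v=5: DROP (t<7-4); WM=7
i=5 t=8 v=1: → [8,10); WM=7
i=6 t=11 v=7: → [10,12); WM=8; [6,8) fires=1
i=7 t=8 v=6: → [8,10); WM=8

2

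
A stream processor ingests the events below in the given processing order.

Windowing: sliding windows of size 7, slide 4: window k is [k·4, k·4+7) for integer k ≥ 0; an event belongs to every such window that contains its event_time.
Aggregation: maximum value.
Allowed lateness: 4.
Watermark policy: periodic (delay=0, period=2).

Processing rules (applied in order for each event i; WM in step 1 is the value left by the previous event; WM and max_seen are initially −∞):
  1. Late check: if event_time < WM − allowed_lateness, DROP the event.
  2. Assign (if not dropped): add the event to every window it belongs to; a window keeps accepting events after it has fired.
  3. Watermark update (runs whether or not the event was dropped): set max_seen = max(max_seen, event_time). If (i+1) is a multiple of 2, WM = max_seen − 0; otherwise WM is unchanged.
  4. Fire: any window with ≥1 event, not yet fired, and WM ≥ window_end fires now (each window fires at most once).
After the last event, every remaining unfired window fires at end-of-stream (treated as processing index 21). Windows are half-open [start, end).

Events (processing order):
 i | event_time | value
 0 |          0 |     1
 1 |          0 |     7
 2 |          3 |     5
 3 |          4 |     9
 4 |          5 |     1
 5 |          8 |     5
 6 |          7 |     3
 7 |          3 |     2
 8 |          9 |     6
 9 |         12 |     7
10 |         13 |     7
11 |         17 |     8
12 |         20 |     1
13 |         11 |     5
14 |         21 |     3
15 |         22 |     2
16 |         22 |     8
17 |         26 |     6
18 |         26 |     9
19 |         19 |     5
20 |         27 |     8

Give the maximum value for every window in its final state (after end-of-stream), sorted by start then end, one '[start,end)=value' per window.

i=0 t=0 v=1: → [0,7); WM=−∞
i=1 t=0 v=7: → [0,7); WM=0
i=2 t=3 v=5: → [0,7); WM=0
i=3 t=4 v=9: → [4,11),[0,7); WM=4
i=4 t=5 v=1: → [4,11),[0,7); WM=4
i=5 t=8 v=5: → [8,15),[4,11); WM=8; [0,7) fires=9
i=6 t=7 v=3: → [4,11); WM=8
i=7 t=3 v=2: DROP (t<8-4); WM=8
i=8 t=9 v=6: → [8,15),[4,11); WM=8
i=9 t=12 v=7: → [12,19),[8,15); WM=12; [4,11) fires=9
i=10 t=13 v=7: → [12,19),[8,15); WM=12
i=11 t=17 v=8: → [16,23),[12,19); WM=17; [8,15) fires=7
i=12 t=20 v=1: → [20,27),[16,23); WM=17
i=13 t=11 v=5: DROP (t<17-4); WM=20; [12,19) fires=8
i=14 t=21 v=3: → [20,27),[16,23); WM=20
i=15 t=22 v=2: → [20,27),[16,23); WM=22
i=16 t=22 v=8: → [20,27),[16,23); WM=22
i=17 t=26 v=6: → [24,31),[20,27); WM=26; [16,23) fires=8
i=18 t=26 v=9: → [24,31),[20,27); WM=26
i=19 t=19 v=5: DROP (t<26-4); WM=26
i=20 t=27 v=8: → [24,31); WM=26

[0,7)=9 [4,11)=9 [8,15)=7 [12,19)=8 [16,23)=8 [20,27)=9 [24,31)=9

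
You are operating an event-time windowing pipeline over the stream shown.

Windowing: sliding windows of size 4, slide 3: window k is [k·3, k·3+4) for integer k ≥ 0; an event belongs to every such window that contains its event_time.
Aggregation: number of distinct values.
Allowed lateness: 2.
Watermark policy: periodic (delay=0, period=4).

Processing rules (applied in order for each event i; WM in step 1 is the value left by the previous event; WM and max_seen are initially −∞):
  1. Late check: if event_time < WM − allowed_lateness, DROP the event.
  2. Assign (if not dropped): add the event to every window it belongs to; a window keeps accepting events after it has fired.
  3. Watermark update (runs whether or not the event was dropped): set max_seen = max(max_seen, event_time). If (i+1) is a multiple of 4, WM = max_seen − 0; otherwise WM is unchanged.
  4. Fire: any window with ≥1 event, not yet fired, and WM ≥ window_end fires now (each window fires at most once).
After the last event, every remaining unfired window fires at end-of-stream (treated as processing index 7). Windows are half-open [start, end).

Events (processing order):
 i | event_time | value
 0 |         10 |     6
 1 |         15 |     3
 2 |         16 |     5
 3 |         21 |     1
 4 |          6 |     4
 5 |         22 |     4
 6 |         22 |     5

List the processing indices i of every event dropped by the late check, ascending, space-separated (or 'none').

4

i=0 t=10 v=6: → [9,13); WM=−∞
i=1 t=15 v=3: → [15,19),[12,16); WM=−∞
i=2 t=16 v=5: → [15,19); WM=−∞
i=3 t=21 v=1: → [21,25),[18,22); WM=21; [9,13) fires=1 [12,16) fires=1 [15,19) fires=2
i=4 t=6 v=4: DROP (t<21-2); WM=21
i=5 t=22 v=4: → [21,25); WM=21
i=6 t=22 v=5: → [21,25); WM=21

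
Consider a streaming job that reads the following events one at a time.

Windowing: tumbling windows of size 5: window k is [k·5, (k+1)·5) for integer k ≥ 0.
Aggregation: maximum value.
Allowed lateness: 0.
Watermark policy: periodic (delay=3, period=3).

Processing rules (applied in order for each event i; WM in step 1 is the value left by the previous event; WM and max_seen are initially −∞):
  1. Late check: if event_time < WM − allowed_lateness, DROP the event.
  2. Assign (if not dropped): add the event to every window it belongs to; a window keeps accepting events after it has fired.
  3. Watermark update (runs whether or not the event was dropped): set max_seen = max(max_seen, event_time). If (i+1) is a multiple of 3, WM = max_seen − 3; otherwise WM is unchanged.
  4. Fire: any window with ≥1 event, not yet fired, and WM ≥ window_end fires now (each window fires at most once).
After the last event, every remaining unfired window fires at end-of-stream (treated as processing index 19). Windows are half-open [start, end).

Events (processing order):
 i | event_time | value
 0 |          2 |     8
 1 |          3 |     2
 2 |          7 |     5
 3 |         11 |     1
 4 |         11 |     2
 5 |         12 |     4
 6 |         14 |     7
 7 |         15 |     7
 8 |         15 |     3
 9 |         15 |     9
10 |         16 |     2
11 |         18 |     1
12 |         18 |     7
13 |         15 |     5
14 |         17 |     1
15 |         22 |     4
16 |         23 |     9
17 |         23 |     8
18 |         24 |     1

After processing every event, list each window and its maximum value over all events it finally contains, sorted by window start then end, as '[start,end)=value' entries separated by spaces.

[0,5)=8 [5,10)=5 [10,15)=7 [15,20)=9 [20,25)=9

i=0 t=2 v=8: → [0,5); WM=−∞
i=1 t=3 v=2: → [0,5); WM=−∞
i=2 t=7 v=5: → [5,10); WM=4
i=3 t=11 v=1: → [10,15); WM=4
i=4 t=11 v=2: → [10,15); WM=4
i=5 t=12 v=4: → [10,15); WM=9; [0,5) fires=8
i=6 t=14 v=7: → [10,15); WM=9
i=7 t=15 v=7: → [15,20); WM=9
i=8 t=15 v=3: → [15,20); WM=12; [5,10) fires=5
i=9 t=15 v=9: → [15,20); WM=12
i=10 t=16 v=2: → [15,20); WM=12
i=11 t=18 v=1: → [15,20); WM=15; [10,15) fires=7
i=12 t=18 v=7: → [15,20); WM=15
i=13 t=15 v=5: → [15,20); WM=15
i=14 t=17 v=1: → [15,20); WM=15
i=15 t=22 v=4: → [20,25); WM=15
i=16 t=23 v=9: → [20,25); WM=15
i=17 t=23 v=8: → [20,25); WM=20; [15,20) fires=9
i=18 t=24 v=1: → [20,25); WM=20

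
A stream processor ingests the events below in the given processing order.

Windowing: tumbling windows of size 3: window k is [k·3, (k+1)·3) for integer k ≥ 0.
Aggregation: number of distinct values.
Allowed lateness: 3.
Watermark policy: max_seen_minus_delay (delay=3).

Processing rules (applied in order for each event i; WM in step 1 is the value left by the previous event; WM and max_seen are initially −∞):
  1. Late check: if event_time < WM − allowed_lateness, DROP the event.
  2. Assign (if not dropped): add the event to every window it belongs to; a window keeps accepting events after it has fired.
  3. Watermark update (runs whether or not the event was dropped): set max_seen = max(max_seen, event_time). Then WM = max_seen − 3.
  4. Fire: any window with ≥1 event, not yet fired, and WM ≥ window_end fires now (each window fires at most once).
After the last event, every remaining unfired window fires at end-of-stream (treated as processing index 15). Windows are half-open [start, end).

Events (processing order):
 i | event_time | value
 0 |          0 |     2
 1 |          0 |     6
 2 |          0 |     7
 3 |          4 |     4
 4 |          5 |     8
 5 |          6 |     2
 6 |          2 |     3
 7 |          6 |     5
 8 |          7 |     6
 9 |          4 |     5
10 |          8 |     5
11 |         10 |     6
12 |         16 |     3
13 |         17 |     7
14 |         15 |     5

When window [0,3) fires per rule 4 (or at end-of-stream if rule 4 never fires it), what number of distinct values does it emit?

3

i=0 t=0 v=2: → [0,3); WM=-3
i=1 t=0 v=6: → [0,3); WM=-3
i=2 t=0 v=7: → [0,3); WM=-3
i=3 t=4 v=4: → [3,6); WM=1
i=4 t=5 v=8: → [3,6); WM=2
i=5 t=6 v=2: → [6,9); WM=3; [0,3) fires=3
i=6 t=2 v=3: → [0,3); WM=3
i=7 t=6 v=5: → [6,9); WM=3
i=8 t=7 v=6: → [6,9); WM=4
i=9 t=4 v=5: → [3,6); WM=4
i=10 t=8 v=5: → [6,9); WM=5
i=11 t=10 v=6: → [9,12); WM=7; [3,6) fires=3
i=12 t=16 v=3: → [15,18); WM=13; [6,9) fires=3 [9,12) fires=1
i=13 t=17 v=7: → [15,18); WM=14
i=14 t=15 v=5: → [15,18); WM=14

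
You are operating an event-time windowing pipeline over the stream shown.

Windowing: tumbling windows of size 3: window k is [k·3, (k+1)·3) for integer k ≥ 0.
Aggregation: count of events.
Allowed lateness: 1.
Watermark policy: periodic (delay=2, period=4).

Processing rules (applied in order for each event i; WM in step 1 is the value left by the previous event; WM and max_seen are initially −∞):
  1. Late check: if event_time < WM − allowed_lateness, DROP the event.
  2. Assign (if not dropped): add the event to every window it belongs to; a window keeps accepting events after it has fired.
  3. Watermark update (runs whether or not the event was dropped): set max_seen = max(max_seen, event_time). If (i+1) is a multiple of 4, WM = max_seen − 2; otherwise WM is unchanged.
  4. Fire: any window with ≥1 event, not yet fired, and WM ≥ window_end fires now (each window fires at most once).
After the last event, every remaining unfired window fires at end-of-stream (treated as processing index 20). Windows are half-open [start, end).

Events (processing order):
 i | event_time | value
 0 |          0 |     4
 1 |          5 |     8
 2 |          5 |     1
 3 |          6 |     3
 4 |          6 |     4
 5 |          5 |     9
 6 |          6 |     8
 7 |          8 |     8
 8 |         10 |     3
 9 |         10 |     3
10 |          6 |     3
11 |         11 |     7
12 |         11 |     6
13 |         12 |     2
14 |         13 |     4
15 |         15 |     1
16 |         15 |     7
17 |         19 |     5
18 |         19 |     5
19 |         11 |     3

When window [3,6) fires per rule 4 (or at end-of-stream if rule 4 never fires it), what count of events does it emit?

3

i=0 t=0 v=4: → [0,3); WM=−∞
i=1 t=5 v=8: → [3,6); WM=−∞
i=2 t=5 v=1: → [3,6); WM=−∞
i=3 t=6 v=3: → [6,9); WM=4; [0,3) fires=1
i=4 t=6 v=4: → [6,9); WM=4
i=5 t=5 v=9: → [3,6); WM=4
i=6 t=6 v=8: → [6,9); WM=4
i=7 t=8 v=8: → [6,9); WM=6; [3,6) fires=3
i=8 t=10 v=3: → [9,12); WM=6
i=9 t=10 v=3: → [9,12); WM=6
i=10 t=6 v=3: → [6,9); WM=6
i=11 t=11 v=7: → [9,12); WM=9; [6,9) fires=5
i=12 t=11 v=6: → [9,12); WM=9
i=13 t=12 v=2: → [12,15); WM=9
i=14 t=13 v=4: → [12,15); WM=9
i=15 t=15 v=1: → [15,18); WM=13; [9,12) fires=4
i=16 t=15 v=7: → [15,18); WM=13
i=17 t=19 v=5: → [18,21); WM=13
i=18 t=19 v=5: → [18,21); WM=13
i=19 t=11 v=3: DROP (t<13-1); WM=17; [12,15) fires=2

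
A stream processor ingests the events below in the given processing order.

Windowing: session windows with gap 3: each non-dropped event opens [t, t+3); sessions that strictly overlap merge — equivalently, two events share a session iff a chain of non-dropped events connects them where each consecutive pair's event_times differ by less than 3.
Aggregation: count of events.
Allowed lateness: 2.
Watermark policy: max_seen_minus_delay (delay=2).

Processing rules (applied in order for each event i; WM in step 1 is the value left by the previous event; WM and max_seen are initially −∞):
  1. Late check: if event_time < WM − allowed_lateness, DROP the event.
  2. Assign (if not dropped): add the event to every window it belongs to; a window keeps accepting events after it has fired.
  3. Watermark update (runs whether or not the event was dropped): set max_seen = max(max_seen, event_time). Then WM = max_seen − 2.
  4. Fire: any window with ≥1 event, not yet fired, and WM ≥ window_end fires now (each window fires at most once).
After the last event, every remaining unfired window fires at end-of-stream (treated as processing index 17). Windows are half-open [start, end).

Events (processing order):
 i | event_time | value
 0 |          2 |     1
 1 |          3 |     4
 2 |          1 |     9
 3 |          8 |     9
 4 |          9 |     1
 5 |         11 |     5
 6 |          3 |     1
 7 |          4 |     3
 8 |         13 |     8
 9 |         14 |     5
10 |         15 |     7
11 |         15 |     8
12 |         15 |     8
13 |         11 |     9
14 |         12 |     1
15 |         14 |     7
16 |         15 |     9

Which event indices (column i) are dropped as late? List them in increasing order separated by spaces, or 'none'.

6 7

i=0 t=2 v=1: → [2,5); WM=0
i=1 t=3 v=4: → [2,6); WM=1
i=2 t=1 v=9: → [1,6); WM=1
i=3 t=8 v=9: → [8,11); WM=6
i=4 t=9 v=1: → [8,12); WM=7
i=5 t=11 v=5: → [8,14); WM=9
i=6 t=3 v=1: DROP (t<9-2); WM=9
i=7 t=4 v=3: DROP (t<9-2); WM=9
i=8 t=13 v=8: → [8,16); WM=11
i=9 t=14 v=5: → [8,17); WM=12
i=10 t=15 v=7: → [8,18); WM=13
i=11 t=15 v=8: → [8,18); WM=13
i=12 t=15 v=8: → [8,18); WM=13
i=13 t=11 v=9: → [8,18); WM=13
i=14 t=12 v=1: → [8,18); WM=13
i=15 t=14 v=7: → [8,18); WM=13
i=16 t=15 v=9: → [8,18); WM=13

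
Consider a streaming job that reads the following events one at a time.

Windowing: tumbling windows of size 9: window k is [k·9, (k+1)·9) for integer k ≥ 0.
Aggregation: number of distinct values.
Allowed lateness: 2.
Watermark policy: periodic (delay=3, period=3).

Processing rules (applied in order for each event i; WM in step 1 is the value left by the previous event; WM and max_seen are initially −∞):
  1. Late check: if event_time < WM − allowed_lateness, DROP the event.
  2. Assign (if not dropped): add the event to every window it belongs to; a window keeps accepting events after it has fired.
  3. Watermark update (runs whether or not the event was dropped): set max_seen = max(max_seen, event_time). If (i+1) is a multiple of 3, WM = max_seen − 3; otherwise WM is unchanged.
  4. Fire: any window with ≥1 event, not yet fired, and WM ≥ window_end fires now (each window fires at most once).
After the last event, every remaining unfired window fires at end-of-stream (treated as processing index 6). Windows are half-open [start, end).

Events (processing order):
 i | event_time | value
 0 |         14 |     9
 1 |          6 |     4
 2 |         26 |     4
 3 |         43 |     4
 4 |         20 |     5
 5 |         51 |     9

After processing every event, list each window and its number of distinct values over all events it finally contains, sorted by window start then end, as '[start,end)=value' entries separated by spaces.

i=0 t=14 v=9: → [9,18); WM=−∞
i=1 t=6 v=4: → [0,9); WM=−∞
i=2 t=26 v=4: → [18,27); WM=23; [0,9) fires=1 [9,18) fires=1
i=3 t=43 v=4: → [36,45); WM=23
i=4 t=20 v=5: DROP (t<23-2); WM=23
i=5 t=51 v=9: → [45,54); WM=48; [18,27) fires=1 [36,45) fires=1

[0,9)=1 [9,18)=1 [18,27)=1 [36,45)=1 [45,54)=1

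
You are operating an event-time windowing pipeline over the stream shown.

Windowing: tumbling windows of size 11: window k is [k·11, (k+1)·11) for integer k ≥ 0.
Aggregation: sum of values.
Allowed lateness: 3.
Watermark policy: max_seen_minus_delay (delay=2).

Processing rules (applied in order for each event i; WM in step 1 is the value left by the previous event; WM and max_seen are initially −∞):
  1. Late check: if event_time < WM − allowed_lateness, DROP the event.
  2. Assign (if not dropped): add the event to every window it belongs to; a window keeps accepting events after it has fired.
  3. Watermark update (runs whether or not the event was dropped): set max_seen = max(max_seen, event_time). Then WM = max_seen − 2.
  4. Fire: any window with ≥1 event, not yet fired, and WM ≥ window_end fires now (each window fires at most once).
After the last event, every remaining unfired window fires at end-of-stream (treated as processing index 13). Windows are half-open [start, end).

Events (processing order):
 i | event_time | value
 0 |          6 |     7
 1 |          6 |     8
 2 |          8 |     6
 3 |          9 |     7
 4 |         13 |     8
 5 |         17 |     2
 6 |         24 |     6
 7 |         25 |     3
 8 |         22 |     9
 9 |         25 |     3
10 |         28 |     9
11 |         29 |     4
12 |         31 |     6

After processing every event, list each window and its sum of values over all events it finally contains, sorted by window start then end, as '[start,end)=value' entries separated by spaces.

[0,11)=28 [11,22)=10 [22,33)=40

i=0 t=6 v=7: → [0,11); WM=4
i=1 t=6 v=8: → [0,11); WM=4
i=2 t=8 v=6: → [0,11); WM=6
i=3 t=9 v=7: → [0,11); WM=7
i=4 t=13 v=8: → [11,22); WM=11; [0,11) fires=28
i=5 t=17 v=2: → [11,22); WM=15
i=6 t=24 v=6: → [22,33); WM=22; [11,22) fires=10
i=7 t=25 v=3: → [22,33); WM=23
i=8 t=22 v=9: → [22,33); WM=23
i=9 t=25 v=3: → [22,33); WM=23
i=10 t=28 v=9: → [22,33); WM=26
i=11 t=29 v=4: → [22,33); WM=27
i=12 t=31 v=6: → [22,33); WM=29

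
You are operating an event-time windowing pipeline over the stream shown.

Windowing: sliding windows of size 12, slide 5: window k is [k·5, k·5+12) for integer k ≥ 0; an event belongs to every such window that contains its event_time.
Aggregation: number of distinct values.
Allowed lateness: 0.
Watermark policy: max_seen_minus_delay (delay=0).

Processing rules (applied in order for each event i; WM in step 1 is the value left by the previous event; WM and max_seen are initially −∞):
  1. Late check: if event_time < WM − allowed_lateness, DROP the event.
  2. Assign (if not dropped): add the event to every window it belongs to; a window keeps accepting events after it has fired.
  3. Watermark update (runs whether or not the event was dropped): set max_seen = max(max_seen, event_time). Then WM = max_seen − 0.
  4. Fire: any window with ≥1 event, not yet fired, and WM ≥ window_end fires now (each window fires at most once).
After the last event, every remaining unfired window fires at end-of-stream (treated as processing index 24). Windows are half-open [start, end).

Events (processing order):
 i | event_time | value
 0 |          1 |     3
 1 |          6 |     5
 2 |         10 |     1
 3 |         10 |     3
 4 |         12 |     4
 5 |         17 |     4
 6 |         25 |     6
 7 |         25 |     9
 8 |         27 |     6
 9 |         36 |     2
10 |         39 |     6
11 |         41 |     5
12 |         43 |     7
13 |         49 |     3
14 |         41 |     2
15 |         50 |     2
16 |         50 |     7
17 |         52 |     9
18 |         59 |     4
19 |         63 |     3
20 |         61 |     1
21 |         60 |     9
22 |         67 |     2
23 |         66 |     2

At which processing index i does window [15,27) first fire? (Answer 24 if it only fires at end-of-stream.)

i=0 t=1 v=3: → [0,12); WM=1
i=1 t=6 v=5: → [5,17),[0,12); WM=6
i=2 t=10 v=1: → [10,22),[5,17),[0,12); WM=10
i=3 t=10 v=3: → [10,22),[5,17),[0,12); WM=10
i=4 t=12 v=4: → [10,22),[5,17); WM=12; [0,12) fires=3
i=5 t=17 v=4: → [15,27),[10,22); WM=17; [5,17) fires=4
i=6 t=25 v=6: → [25,37),[20,32),[15,27); WM=25; [10,22) fires=3
i=7 t=25 v=9: → [25,37),[20,32),[15,27); WM=25
i=8 t=27 v=6: → [25,37),[20,32); WM=27; [15,27) fires=3
i=9 t=36 v=2: → [35,47),[30,42),[25,37); WM=36; [20,32) fires=2
i=10 t=39 v=6: → [35,47),[30,42); WM=39; [25,37) fires=3
i=11 t=41 v=5: → [40,52),[35,47),[30,42); WM=41
i=12 t=43 v=7: → [40,52),[35,47); WM=43; [30,42) fires=3
i=13 t=49 v=3: → [45,57),[40,52); WM=49; [35,47) fires=4
i=14 t=41 v=2: DROP (t<49-0); WM=49
i=15 t=50 v=2: → [50,62),[45,57),[40,52); WM=50
i=16 t=50 v=7: → [50,62),[45,57),[40,52); WM=50
i=17 t=52 v=9: → [50,62),[45,57); WM=52; [40,52) fires=4
i=18 t=59 v=4: → [55,67),[50,62); WM=59; [45,57) fires=4
i=19 t=63 v=3: → [60,72),[55,67); WM=63; [50,62) fires=4
i=20 t=61 v=1: DROP (t<63-0); WM=63
i=21 t=60 v=9: DROP (t<63-0); WM=63
i=22 t=67 v=2: → [65,77),[60,72); WM=67; [55,67) fires=2
i=23 t=66 v=2: DROP (t<67-0); WM=67

8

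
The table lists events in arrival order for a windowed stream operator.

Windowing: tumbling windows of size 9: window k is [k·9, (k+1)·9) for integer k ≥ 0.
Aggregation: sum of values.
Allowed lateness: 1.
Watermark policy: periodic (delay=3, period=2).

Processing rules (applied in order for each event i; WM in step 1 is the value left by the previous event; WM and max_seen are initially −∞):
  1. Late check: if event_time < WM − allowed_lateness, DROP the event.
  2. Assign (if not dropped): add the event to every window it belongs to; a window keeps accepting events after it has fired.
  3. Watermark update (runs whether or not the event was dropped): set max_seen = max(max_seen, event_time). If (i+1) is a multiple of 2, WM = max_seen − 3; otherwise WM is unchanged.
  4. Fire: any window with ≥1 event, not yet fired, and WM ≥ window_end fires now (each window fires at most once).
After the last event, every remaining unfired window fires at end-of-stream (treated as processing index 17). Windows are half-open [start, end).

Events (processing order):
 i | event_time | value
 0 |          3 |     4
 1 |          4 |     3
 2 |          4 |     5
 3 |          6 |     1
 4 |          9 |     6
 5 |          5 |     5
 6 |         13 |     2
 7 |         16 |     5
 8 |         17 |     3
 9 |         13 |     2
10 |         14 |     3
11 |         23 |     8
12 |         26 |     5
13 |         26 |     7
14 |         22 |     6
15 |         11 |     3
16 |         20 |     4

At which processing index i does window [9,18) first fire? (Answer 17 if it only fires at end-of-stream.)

i=0 t=3 v=4: → [0,9); WM=−∞
i=1 t=4 v=3: → [0,9); WM=1
i=2 t=4 v=5: → [0,9); WM=1
i=3 t=6 v=1: → [0,9); WM=3
i=4 t=9 v=6: → [9,18); WM=3
i=5 t=5 v=5: → [0,9); WM=6
i=6 t=13 v=2: → [9,18); WM=6
i=7 t=16 v=5: → [9,18); WM=13; [0,9) fires=18
i=8 t=17 v=3: → [9,18); WM=13
i=9 t=13 v=2: → [9,18); WM=14
i=10 t=14 v=3: → [9,18); WM=14
i=11 t=23 v=8: → [18,27); WM=20; [9,18) fires=21
i=12 t=26 v=5: → [18,27); WM=20
i=13 t=26 v=7: → [18,27); WM=23
i=14 t=22 v=6: → [18,27); WM=23
i=15 t=11 v=3: DROP (t<23-1); WM=23
i=16 t=20 v=4: DROP (t<23-1); WM=23

11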